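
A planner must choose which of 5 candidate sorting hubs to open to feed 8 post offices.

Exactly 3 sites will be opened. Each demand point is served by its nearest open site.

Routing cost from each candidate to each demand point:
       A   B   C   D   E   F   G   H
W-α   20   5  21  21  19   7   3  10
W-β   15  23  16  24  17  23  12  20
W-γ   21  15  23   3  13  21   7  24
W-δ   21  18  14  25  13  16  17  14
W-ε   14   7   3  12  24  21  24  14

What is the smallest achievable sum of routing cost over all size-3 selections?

Open {W-α, W-γ, W-ε}.
  A→W-ε 14, B→W-α 5, C→W-ε 3, D→W-γ 3, E→W-γ 13, F→W-α 7, G→W-α 3, H→W-α 10  ⇒ total 58.
Compare {W-α, W-δ, W-ε}: total 67.
Compare {W-α, W-β, W-ε}: total 71.
No size-3 selection does better; minimum is 58.

58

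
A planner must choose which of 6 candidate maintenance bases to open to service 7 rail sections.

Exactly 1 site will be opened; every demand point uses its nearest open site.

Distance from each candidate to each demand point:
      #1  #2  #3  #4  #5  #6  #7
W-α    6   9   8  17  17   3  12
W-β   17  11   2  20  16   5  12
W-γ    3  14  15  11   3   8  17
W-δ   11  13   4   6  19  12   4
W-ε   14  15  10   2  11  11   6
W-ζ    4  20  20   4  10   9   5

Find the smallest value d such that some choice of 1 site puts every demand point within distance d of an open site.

Open {W-ε}.
  Farthest demand point is #2 at distance 15 (to W-ε); all others are ≤ 15.
With {W-α} the worst case is 17.
With {W-γ} the worst case is 17.
No size-1 selection achieves below 15.

15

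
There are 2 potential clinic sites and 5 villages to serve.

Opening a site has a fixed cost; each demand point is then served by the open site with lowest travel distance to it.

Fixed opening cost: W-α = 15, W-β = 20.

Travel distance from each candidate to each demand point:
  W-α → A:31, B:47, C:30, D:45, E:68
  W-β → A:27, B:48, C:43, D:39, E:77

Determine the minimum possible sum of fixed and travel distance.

236

Open {W-α}: assign each demand point to its cheapest open site.
  A→W-α 31, B→W-α 47, C→W-α 30, D→W-α 45, E→W-α 68
  travel distance 221, fixed 15 → total 236.
Compare {W-α, W-β}: travel distance 211 + fixed 35 = 246.
Compare {W-β}: travel distance 234 + fixed 20 = 254.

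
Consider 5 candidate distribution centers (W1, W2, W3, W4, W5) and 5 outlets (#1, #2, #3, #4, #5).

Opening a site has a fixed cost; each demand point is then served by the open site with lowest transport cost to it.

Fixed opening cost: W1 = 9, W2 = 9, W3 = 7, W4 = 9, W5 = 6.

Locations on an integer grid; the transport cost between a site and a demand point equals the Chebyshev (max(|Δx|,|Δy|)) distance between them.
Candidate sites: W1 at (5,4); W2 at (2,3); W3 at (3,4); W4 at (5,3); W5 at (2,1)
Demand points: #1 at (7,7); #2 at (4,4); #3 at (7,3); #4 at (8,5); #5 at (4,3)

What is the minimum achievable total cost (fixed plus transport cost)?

Open {W1}: assign each demand point to its cheapest open site.
  #1→W1 3, #2→W1 1, #3→W1 2, #4→W1 3, #5→W1 1
  transport cost 10, fixed 9 → total 19.
Compare {W4}: transport cost 11 + fixed 9 = 20.
Compare {W3}: transport cost 15 + fixed 7 = 22.
Compare {W1, W5}: transport cost 10 + fixed 15 = 25.
All other subsets cost ≥ 20. Minimum total cost: 19.

19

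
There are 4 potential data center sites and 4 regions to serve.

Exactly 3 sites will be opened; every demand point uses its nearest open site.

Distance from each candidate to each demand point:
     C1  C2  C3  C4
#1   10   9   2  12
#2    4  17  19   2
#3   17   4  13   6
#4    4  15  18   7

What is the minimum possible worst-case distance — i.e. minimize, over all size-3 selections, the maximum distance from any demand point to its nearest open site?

4

Open {#1, #2, #3}.
  Farthest demand point is C1 at distance 4 (to #2); all others are ≤ 4.
With {#1, #3, #4} the worst case is 6.
With {#1, #2, #4} the worst case is 9.
No size-3 selection achieves below 4.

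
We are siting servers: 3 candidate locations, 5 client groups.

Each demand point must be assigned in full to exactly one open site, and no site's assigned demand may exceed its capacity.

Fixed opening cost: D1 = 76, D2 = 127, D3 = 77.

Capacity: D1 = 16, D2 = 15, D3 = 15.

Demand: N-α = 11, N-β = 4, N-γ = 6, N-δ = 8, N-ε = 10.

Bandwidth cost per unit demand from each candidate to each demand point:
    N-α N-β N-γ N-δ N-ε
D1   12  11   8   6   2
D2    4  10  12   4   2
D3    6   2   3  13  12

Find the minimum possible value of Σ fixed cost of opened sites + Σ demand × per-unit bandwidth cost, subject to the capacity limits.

454

Open {D1, D2, D3}; cheapest assignment that respects the capacities:
  D1 (cap 16, load 16): N-γ, N-ε — cost 6×8 + 10×2 = 68
  D2 (cap 15, load 8): N-δ — cost 8×4 = 32
  D3 (cap 15, load 15): N-α, N-β — cost 11×6 + 4×2 = 74
  Shipping 174, fixed 280 → total 454.
  Any other capacity-feasible assignment to {D1, D2, D3} ships for at least 174.
Total demand is 39 and no other set of sites has combined capacity ≥ 39, so {D1, D2, D3} is the only feasible choice of open sites. Minimum: 454.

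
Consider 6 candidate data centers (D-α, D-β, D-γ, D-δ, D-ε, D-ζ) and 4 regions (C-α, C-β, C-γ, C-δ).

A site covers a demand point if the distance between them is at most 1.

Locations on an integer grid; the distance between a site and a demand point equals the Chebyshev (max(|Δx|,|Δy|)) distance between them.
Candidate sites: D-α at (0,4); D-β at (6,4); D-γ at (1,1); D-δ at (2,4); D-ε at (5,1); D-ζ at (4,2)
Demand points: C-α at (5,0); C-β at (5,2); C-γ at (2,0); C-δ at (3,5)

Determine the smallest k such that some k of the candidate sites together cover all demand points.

Coverage sets (demand points within 1 of each site):
  D-α: {}
  D-β: {}
  D-γ: {C-γ}
  D-δ: {C-δ}
  D-ε: {C-α, C-β}
  D-ζ: {C-β}
No 2 sites suffice: every size-2 union leaves at least one demand point uncovered.
But {D-γ, D-δ, D-ε} covers everything, so the minimum is 3.

3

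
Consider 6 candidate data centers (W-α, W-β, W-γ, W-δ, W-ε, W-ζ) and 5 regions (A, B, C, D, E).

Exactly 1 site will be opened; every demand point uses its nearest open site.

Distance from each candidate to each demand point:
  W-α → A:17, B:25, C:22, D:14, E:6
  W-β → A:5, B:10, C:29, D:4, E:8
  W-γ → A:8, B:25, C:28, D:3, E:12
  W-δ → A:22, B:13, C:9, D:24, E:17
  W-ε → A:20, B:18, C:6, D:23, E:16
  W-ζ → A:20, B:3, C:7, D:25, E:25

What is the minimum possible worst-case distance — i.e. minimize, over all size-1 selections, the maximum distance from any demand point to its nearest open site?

Open {W-ε}.
  Farthest demand point is D at distance 23 (to W-ε); all others are ≤ 23.
With {W-δ} the worst case is 24.
With {W-α} the worst case is 25.
No size-1 selection achieves below 23.

23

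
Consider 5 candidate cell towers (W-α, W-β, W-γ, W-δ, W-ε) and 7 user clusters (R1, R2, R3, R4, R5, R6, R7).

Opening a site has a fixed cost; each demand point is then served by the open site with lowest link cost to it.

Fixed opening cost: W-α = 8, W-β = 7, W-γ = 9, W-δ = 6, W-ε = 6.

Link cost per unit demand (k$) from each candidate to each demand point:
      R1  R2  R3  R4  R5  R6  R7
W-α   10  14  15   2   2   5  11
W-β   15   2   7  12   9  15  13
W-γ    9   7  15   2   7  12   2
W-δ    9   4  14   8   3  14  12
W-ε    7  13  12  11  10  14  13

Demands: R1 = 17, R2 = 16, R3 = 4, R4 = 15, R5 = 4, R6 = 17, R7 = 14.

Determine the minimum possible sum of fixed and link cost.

360

Open {W-α, W-β, W-γ, W-ε}: assign each demand point to its cheapest open site.
  R1→W-ε 17×7=119, R2→W-β 16×2=32, R3→W-β 4×7=28, R4→W-α 15×2=30, R5→W-α 4×2=8, R6→W-α 17×5=85, R7→W-γ 14×2=28
  link cost 330, fixed 30 → total 360.
Compare {W-α, W-β, W-γ, W-δ, W-ε}: link cost 330 + fixed 36 = 366.
Compare {W-α, W-β, W-γ}: link cost 364 + fixed 24 = 388.
Compare {W-α, W-β, W-γ, W-δ}: link cost 364 + fixed 30 = 394.
All other subsets cost ≥ 366. Minimum total cost: 360.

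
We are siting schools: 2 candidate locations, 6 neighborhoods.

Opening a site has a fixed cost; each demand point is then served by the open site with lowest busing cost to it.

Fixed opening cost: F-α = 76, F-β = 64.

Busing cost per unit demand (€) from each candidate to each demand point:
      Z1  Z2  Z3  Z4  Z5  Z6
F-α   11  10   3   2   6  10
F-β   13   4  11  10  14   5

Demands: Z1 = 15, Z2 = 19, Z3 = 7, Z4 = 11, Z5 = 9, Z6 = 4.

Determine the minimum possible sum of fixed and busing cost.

Open {F-α, F-β}: assign each demand point to its cheapest open site.
  Z1→F-α 15×11=165, Z2→F-β 19×4=76, Z3→F-α 7×3=21, Z4→F-α 11×2=22, Z5→F-α 9×6=54, Z6→F-β 4×5=20
  busing cost 358, fixed 140 → total 498.
Compare {F-α}: busing cost 492 + fixed 76 = 568.
Compare {F-β}: busing cost 604 + fixed 64 = 668.

498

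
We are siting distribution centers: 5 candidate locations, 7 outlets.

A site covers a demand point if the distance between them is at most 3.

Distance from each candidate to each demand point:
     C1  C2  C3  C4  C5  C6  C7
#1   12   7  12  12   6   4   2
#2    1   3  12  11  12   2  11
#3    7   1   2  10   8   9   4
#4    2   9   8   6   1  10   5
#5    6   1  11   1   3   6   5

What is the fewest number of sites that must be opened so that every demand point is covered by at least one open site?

4

Coverage sets (demand points within 3 of each site):
  #1: {C7}
  #2: {C1, C2, C6}
  #3: {C2, C3}
  #4: {C1, C5}
  #5: {C2, C4, C5}
No 3 sites suffice: every size-3 union leaves at least one demand point uncovered.
But {#1, #2, #3, #5} covers everything, so the minimum is 4.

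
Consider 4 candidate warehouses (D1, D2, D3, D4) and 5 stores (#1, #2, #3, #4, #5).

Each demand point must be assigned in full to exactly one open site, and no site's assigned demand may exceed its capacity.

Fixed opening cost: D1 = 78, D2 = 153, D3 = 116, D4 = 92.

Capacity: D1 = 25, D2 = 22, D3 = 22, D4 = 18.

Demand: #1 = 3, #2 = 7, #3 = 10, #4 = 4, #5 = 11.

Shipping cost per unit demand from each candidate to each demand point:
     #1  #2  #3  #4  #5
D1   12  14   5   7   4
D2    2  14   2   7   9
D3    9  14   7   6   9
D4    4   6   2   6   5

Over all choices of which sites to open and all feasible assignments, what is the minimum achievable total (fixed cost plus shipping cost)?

340

Open {D1, D4}; cheapest assignment that respects the capacities:
  D1 (cap 25, load 18): #1, #4, #5 — cost 3×12 + 4×7 + 11×4 = 108
  D4 (cap 18, load 17): #2, #3 — cost 7×6 + 10×2 = 62
  Shipping 170, fixed 170 → total 340.
  Any other capacity-feasible assignment to {D1, D4} ships for at least 170.
Compare {D2, D4}: its best feasible assignment gives total 396.
Compare {D3, D4}: its best feasible assignment gives total 420.
Every other set of open sites that can feasibly serve all demand totals ≥ 396 even under its best assignment. Minimum: 340.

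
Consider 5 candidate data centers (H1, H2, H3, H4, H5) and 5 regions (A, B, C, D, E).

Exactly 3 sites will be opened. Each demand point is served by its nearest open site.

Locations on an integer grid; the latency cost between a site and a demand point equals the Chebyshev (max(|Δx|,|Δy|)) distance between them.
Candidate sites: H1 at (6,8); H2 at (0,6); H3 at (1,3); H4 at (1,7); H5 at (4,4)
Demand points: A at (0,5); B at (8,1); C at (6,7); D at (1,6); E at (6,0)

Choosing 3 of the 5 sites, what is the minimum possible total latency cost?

11

Open {H1, H2, H5}.
  A→H2 1, B→H5 4, C→H1 1, D→H2 1, E→H5 4  ⇒ total 11.
Compare {H1, H4, H5}: total 12.
Compare {H2, H3, H5}: total 13.
No size-3 selection does better; minimum is 11.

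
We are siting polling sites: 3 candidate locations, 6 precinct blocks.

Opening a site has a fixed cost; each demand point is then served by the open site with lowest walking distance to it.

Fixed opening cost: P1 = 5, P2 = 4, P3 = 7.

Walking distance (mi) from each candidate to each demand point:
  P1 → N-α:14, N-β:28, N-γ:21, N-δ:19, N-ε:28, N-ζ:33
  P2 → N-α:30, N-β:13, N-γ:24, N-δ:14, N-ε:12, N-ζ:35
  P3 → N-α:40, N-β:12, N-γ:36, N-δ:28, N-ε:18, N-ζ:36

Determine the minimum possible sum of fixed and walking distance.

Open {P1, P2}: assign each demand point to its cheapest open site.
  N-α→P1 14, N-β→P2 13, N-γ→P1 21, N-δ→P2 14, N-ε→P2 12, N-ζ→P1 33
  walking distance 107, fixed 9 → total 116.
Compare {P1, P2, P3}: walking distance 106 + fixed 16 = 122.
Compare {P1, P3}: walking distance 117 + fixed 12 = 129.
Compare {P2}: walking distance 128 + fixed 4 = 132.
All other subsets cost ≥ 122. Minimum total cost: 116.

116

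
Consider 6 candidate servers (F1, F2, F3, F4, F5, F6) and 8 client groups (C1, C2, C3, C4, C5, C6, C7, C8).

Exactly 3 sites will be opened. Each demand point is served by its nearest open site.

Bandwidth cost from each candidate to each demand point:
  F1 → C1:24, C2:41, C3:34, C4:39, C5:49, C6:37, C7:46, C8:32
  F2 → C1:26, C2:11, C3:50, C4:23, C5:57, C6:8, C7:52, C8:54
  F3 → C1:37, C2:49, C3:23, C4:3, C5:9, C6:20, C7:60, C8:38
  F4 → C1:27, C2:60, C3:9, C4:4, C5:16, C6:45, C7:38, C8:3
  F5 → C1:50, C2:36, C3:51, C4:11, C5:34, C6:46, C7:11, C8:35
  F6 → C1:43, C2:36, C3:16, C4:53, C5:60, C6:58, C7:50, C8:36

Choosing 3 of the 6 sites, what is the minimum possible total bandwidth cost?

Open {F2, F4, F5}.
  C1→F2 26, C2→F2 11, C3→F4 9, C4→F4 4, C5→F4 16, C6→F2 8, C7→F5 11, C8→F4 3  ⇒ total 88.
Compare {F2, F3, F4}: total 107.
Compare {F1, F2, F4}: total 113.
No size-3 selection does better; minimum is 88.

88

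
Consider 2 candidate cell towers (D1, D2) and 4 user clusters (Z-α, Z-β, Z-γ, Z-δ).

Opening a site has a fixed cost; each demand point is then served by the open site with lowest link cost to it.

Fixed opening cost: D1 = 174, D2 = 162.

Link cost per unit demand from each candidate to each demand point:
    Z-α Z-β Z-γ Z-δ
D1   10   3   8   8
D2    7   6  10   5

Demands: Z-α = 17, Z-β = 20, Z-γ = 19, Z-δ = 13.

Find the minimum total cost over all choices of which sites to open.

Open {D2}: assign each demand point to its cheapest open site.
  Z-α→D2 17×7=119, Z-β→D2 20×6=120, Z-γ→D2 19×10=190, Z-δ→D2 13×5=65
  link cost 494, fixed 162 → total 656.
Compare {D1}: link cost 486 + fixed 174 = 660.
Compare {D1, D2}: link cost 396 + fixed 336 = 732.

656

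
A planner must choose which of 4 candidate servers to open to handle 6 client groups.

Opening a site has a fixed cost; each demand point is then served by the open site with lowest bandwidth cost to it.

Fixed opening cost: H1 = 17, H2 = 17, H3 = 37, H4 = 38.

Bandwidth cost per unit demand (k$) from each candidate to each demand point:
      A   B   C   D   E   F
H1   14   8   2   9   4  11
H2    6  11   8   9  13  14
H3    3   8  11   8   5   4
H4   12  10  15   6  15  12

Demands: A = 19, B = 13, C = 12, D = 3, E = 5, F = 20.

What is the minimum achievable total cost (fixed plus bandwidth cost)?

Open {H1, H3}: assign each demand point to its cheapest open site.
  A→H3 19×3=57, B→H1 13×8=104, C→H1 12×2=24, D→H3 3×8=24, E→H1 5×4=20, F→H3 20×4=80
  bandwidth cost 309, fixed 54 → total 363.
Compare {H1, H2, H3}: bandwidth cost 309 + fixed 71 = 380.
Compare {H1, H3, H4}: bandwidth cost 303 + fixed 92 = 395.
Compare {H1, H2, H3, H4}: bandwidth cost 303 + fixed 109 = 412.
All other subsets cost ≥ 380. Minimum total cost: 363.

363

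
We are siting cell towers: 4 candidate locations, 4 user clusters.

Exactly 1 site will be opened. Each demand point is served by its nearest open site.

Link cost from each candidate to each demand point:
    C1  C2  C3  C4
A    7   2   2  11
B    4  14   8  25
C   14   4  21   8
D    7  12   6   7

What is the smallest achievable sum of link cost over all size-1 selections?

Open {A}.
  C1→A 7, C2→A 2, C3→A 2, C4→A 11  ⇒ total 22.
Compare {D}: total 32.
Compare {C}: total 47.
No size-1 selection does better; minimum is 22.

22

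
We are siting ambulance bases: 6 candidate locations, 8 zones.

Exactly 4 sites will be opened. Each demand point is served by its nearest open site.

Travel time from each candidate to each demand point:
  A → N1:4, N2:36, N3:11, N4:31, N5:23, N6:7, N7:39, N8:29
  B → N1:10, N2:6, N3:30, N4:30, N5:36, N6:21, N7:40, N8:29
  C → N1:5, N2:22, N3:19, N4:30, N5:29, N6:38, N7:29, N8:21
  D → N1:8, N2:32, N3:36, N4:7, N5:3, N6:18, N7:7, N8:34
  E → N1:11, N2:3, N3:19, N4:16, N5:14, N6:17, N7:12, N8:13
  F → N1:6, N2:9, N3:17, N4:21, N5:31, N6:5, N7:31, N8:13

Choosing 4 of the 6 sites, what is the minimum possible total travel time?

Open {A, D, E, F}.
  N1→A 4, N2→E 3, N3→A 11, N4→D 7, N5→D 3, N6→F 5, N7→D 7, N8→E 13  ⇒ total 53.
Compare {A, B, D, E}: total 55.
Compare {A, C, D, E}: total 55.
No size-4 selection does better; minimum is 53.

53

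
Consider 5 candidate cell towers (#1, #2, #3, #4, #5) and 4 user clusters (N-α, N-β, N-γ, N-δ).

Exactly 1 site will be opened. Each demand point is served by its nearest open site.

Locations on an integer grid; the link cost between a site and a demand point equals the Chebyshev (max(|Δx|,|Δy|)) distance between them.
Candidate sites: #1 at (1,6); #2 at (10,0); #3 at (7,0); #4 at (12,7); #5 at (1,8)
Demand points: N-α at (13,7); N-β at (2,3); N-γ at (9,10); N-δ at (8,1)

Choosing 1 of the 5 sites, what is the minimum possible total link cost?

Open {#4}.
  N-α→#4 1, N-β→#4 10, N-γ→#4 3, N-δ→#4 6  ⇒ total 20.
Compare {#3}: total 23.
Compare {#2}: total 27.
No size-1 selection does better; minimum is 20.

20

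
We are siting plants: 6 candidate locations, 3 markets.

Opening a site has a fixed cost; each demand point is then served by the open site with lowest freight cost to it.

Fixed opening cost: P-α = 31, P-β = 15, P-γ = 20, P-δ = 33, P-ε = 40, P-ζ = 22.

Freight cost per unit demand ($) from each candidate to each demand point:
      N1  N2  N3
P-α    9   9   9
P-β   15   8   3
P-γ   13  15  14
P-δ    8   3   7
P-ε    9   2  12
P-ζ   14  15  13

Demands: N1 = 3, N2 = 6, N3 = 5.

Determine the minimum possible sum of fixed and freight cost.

105

Open {P-β, P-δ}: assign each demand point to its cheapest open site.
  N1→P-δ 3×8=24, N2→P-δ 6×3=18, N3→P-β 5×3=15
  freight cost 57, fixed 48 → total 105.
Compare {P-β, P-ε}: freight cost 54 + fixed 55 = 109.
Compare {P-δ}: freight cost 77 + fixed 33 = 110.
Compare {P-β}: freight cost 108 + fixed 15 = 123.
All other subsets cost ≥ 109. Minimum total cost: 105.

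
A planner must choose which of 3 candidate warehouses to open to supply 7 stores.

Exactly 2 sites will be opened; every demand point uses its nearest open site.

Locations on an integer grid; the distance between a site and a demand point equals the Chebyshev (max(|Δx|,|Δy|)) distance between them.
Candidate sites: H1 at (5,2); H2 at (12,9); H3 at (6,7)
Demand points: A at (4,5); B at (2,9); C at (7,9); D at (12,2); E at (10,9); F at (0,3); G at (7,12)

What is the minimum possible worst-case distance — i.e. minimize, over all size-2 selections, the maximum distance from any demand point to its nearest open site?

6

Open {H1, H3}.
  Farthest demand point is D at distance 6 (to H3); all others are ≤ 6.
With {H2, H3} the worst case is 6.
With {H1, H2} the worst case is 7.
No size-2 selection achieves below 6.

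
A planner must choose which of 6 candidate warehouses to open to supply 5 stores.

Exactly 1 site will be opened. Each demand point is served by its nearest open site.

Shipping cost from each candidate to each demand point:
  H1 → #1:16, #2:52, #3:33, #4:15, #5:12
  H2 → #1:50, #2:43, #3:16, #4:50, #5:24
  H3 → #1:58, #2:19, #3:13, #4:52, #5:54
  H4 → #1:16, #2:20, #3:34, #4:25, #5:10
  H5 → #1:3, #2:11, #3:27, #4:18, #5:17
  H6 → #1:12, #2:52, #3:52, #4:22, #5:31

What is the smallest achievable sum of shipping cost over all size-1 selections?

Open {H5}.
  #1→H5 3, #2→H5 11, #3→H5 27, #4→H5 18, #5→H5 17  ⇒ total 76.
Compare {H4}: total 105.
Compare {H1}: total 128.
No size-1 selection does better; minimum is 76.

76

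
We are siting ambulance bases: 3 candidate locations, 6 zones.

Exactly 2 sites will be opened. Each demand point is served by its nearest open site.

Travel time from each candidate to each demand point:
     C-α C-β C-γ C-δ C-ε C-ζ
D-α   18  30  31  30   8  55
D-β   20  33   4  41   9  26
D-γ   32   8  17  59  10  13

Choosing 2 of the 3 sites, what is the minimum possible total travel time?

94

Open {D-α, D-γ}.
  C-α→D-α 18, C-β→D-γ 8, C-γ→D-γ 17, C-δ→D-α 30, C-ε→D-α 8, C-ζ→D-γ 13  ⇒ total 94.
Compare {D-β, D-γ}: total 95.
Compare {D-α, D-β}: total 116.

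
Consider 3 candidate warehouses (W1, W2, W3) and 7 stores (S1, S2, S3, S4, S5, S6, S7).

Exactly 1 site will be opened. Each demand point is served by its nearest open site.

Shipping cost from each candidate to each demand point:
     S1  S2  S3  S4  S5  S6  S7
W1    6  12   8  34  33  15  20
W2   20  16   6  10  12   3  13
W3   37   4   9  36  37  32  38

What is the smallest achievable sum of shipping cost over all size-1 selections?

80

Open {W2}.
  S1→W2 20, S2→W2 16, S3→W2 6, S4→W2 10, S5→W2 12, S6→W2 3, S7→W2 13  ⇒ total 80.
Compare {W1}: total 128.
Compare {W3}: total 193.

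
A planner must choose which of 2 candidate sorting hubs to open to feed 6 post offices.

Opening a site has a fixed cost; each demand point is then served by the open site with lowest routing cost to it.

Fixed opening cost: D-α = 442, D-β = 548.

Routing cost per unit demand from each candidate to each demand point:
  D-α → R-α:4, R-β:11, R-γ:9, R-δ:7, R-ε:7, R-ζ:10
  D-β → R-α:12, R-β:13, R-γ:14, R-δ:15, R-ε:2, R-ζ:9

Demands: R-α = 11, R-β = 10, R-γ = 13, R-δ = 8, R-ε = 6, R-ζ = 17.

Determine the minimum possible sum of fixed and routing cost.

981

Open {D-α}: assign each demand point to its cheapest open site.
  R-α→D-α 11×4=44, R-β→D-α 10×11=110, R-γ→D-α 13×9=117, R-δ→D-α 8×7=56, R-ε→D-α 6×7=42, R-ζ→D-α 17×10=170
  routing cost 539, fixed 442 → total 981.
Compare {D-β}: routing cost 729 + fixed 548 = 1277.
Compare {D-α, D-β}: routing cost 492 + fixed 990 = 1482.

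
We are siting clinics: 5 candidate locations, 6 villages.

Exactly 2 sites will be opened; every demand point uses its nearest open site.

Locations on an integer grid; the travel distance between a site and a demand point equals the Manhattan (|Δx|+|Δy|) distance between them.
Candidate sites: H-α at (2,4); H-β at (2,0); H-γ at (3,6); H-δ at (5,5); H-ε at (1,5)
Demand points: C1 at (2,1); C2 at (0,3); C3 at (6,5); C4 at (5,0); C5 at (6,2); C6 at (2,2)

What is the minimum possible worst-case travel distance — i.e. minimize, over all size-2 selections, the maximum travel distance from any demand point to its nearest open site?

5

Open {H-α, H-δ}.
  Farthest demand point is C4 at travel distance 5 (to H-δ); all others are ≤ 5.
With {H-β, H-δ} the worst case is 5.
With {H-δ, H-ε} the worst case is 5.
No size-2 selection achieves below 5.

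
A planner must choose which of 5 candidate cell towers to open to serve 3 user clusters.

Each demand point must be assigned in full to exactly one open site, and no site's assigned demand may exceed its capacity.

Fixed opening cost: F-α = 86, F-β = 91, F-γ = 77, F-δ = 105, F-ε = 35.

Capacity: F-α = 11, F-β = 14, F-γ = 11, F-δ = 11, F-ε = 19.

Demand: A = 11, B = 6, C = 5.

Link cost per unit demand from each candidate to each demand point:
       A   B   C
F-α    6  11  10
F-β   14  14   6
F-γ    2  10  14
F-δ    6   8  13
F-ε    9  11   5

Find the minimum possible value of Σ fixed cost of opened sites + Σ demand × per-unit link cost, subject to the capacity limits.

Open {F-γ, F-ε}; cheapest assignment that respects the capacities:
  F-γ (cap 11, load 11): A — cost 11×2 = 22
  F-ε (cap 19, load 11): B, C — cost 6×11 + 5×5 = 91
  Shipping 113, fixed 112 → total 225.
  Any other capacity-feasible assignment to {F-γ, F-ε} ships for at least 113.
Compare {F-α, F-ε}: its best feasible assignment gives total 278.
Compare {F-δ, F-ε}: its best feasible assignment gives total 297.
Every other set of open sites that can feasibly serve all demand totals ≥ 278 even under its best assignment. Minimum: 225.

225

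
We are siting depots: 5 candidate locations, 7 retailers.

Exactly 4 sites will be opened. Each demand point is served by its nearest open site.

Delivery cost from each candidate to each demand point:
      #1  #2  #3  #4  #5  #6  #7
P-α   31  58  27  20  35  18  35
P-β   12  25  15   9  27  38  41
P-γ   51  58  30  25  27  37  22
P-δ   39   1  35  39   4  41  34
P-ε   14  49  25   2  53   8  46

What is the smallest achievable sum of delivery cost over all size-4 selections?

64

Open {P-β, P-γ, P-δ, P-ε}.
  #1→P-β 12, #2→P-δ 1, #3→P-β 15, #4→P-ε 2, #5→P-δ 4, #6→P-ε 8, #7→P-γ 22  ⇒ total 64.
Compare {P-α, P-β, P-δ, P-ε}: total 76.
Compare {P-α, P-γ, P-δ, P-ε}: total 76.
No size-4 selection does better; minimum is 64.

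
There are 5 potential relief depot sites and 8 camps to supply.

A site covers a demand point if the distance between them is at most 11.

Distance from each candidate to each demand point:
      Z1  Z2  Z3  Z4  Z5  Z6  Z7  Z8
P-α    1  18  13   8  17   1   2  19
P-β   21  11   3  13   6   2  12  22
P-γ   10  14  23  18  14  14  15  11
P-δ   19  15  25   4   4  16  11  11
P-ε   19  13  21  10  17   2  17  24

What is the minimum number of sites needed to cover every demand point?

Coverage sets (demand points within 11 of each site):
  P-α: {Z1, Z4, Z6, Z7}
  P-β: {Z2, Z3, Z5, Z6}
  P-γ: {Z1, Z8}
  P-δ: {Z4, Z5, Z7, Z8}
  P-ε: {Z4, Z6}
No 2 sites suffice: every size-2 union leaves at least one demand point uncovered.
But {P-α, P-β, P-γ} covers everything, so the minimum is 3.

3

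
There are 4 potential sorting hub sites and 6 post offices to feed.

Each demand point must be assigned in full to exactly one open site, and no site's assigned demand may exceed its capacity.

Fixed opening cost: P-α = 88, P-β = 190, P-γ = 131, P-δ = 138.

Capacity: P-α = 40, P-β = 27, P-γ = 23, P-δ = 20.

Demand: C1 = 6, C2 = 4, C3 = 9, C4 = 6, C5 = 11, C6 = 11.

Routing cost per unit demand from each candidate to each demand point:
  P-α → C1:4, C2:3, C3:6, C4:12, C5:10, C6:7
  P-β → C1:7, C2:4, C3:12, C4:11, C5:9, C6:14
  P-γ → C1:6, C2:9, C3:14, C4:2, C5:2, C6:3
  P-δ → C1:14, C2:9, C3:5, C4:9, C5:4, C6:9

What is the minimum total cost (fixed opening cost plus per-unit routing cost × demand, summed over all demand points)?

Open {P-α, P-γ}; cheapest assignment that respects the capacities:
  P-α (cap 40, load 30): C1, C2, C3, C6 — cost 6×4 + 4×3 + 9×6 + 11×7 = 167
  P-γ (cap 23, load 17): C4, C5 — cost 6×2 + 11×2 = 34
  Shipping 201, fixed 219 → total 420.
  Any other capacity-feasible assignment to {P-α, P-γ} ships for at least 201.
Compare {P-α, P-δ}: its best feasible assignment gives total 491.
Compare {P-α, P-γ, P-δ}: its best feasible assignment gives total 527.
Every other set of open sites that can feasibly serve all demand totals ≥ 491 even under its best assignment. Minimum: 420.

420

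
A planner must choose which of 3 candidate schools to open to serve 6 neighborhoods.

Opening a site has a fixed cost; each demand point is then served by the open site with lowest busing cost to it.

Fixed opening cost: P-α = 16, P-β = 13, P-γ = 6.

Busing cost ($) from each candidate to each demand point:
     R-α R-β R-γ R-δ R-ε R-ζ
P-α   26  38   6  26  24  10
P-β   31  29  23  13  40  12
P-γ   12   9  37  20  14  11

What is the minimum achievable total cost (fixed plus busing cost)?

Open {P-α, P-γ}: assign each demand point to its cheapest open site.
  R-α→P-γ 12, R-β→P-γ 9, R-γ→P-α 6, R-δ→P-γ 20, R-ε→P-γ 14, R-ζ→P-α 10
  busing cost 71, fixed 22 → total 93.
Compare {P-α, P-β, P-γ}: busing cost 64 + fixed 35 = 99.
Compare {P-β, P-γ}: busing cost 82 + fixed 19 = 101.
Compare {P-γ}: busing cost 103 + fixed 6 = 109.
All other subsets cost ≥ 99. Minimum total cost: 93.

93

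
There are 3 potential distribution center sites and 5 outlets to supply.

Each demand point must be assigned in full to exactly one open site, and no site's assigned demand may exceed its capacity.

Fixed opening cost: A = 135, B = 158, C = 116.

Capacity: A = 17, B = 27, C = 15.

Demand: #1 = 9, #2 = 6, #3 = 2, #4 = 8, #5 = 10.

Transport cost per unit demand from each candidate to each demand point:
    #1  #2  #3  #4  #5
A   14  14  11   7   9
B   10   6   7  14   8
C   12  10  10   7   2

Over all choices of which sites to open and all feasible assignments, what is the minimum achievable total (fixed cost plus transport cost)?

Open {B, C}; cheapest assignment that respects the capacities:
  B (cap 27, load 25): #1, #2, #3, #4 — cost 9×10 + 6×6 + 2×7 + 8×14 = 252
  C (cap 15, load 10): #5 — cost 10×2 = 20
  Shipping 272, fixed 274 → total 546.
  Any other capacity-feasible assignment to {B, C} ships for at least 272.
Compare {A, B}: its best feasible assignment gives total 569.
Compare {A, B, C}: its best feasible assignment gives total 625.
Every other set of open sites that can feasibly serve all demand totals ≥ 569 even under its best assignment. Minimum: 546.

546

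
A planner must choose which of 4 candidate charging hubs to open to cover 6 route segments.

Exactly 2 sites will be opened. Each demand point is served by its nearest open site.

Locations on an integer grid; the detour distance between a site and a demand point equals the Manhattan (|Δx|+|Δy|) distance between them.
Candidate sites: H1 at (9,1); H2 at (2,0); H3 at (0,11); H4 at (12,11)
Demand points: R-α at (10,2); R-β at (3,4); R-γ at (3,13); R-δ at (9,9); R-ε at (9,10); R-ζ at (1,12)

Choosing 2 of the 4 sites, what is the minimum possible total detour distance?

35

Open {H1, H3}.
  R-α→H1 2, R-β→H1 9, R-γ→H3 5, R-δ→H1 8, R-ε→H1 9, R-ζ→H3 2  ⇒ total 35.
Compare {H3, H4}: total 37.
Compare {H1, H4}: total 43.
No size-2 selection does better; minimum is 35.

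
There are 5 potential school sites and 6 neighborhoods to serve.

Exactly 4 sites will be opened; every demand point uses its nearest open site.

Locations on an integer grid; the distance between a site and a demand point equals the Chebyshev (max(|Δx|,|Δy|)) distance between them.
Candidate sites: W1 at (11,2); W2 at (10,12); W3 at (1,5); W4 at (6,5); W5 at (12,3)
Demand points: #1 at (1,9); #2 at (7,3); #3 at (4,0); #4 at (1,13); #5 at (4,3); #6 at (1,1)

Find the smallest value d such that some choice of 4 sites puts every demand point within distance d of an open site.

Open {W1, W2, W3, W4}.
  Farthest demand point is #4 at distance 8 (to W3); all others are ≤ 8.
With {W1, W2, W3, W5} the worst case is 8.
With {W1, W2, W4, W5} the worst case is 8.
No size-4 selection achieves below 8.

8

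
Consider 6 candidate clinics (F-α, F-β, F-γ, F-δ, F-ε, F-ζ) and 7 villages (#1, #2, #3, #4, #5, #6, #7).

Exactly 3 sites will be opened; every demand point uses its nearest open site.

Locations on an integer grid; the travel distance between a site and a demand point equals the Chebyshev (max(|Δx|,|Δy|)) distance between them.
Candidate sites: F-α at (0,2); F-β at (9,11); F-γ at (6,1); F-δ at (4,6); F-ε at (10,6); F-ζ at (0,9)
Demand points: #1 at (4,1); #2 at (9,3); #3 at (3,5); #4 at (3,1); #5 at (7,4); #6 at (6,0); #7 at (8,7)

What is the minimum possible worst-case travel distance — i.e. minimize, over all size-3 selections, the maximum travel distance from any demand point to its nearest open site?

Open {F-α, F-γ, F-ε}.
  Farthest demand point is #2 at travel distance 3 (to F-γ); all others are ≤ 3.
With {F-γ, F-δ, F-ε} the worst case is 3.
With {F-α, F-β, F-γ} the worst case is 4.
No size-3 selection achieves below 3.

3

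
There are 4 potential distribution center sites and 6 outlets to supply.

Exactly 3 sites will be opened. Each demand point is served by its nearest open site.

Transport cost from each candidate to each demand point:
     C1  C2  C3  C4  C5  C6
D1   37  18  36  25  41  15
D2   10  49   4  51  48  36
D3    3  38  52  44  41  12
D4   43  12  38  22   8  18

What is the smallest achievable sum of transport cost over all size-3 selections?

Open {D2, D3, D4}.
  C1→D3 3, C2→D4 12, C3→D2 4, C4→D4 22, C5→D4 8, C6→D3 12  ⇒ total 61.
Compare {D1, D2, D4}: total 71.
Compare {D1, D3, D4}: total 93.
No size-3 selection does better; minimum is 61.

61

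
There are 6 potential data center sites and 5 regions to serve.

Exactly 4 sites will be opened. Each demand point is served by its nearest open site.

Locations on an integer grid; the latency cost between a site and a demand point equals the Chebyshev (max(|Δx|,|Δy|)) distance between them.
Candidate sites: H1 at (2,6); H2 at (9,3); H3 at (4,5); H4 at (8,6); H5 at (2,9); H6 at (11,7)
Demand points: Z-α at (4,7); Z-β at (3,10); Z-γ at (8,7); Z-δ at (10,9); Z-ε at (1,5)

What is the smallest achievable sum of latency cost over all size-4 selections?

Open {H1, H4, H5, H6}.
  Z-α→H1 2, Z-β→H5 1, Z-γ→H4 1, Z-δ→H6 2, Z-ε→H1 1  ⇒ total 7.
Compare {H1, H2, H4, H5}: total 8.
Compare {H1, H3, H4, H5}: total 8.
No size-4 selection does better; minimum is 7.

7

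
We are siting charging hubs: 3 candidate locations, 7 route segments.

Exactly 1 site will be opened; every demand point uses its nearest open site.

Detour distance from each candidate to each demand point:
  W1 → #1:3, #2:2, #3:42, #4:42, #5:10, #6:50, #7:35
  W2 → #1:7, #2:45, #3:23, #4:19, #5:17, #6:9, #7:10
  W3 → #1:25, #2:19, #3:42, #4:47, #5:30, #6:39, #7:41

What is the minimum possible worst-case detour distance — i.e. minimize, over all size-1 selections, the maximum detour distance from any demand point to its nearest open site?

45

Open {W2}.
  Farthest demand point is #2 at detour distance 45 (to W2); all others are ≤ 45.
With {W3} the worst case is 47.
With {W1} the worst case is 50.
No size-1 selection achieves below 45.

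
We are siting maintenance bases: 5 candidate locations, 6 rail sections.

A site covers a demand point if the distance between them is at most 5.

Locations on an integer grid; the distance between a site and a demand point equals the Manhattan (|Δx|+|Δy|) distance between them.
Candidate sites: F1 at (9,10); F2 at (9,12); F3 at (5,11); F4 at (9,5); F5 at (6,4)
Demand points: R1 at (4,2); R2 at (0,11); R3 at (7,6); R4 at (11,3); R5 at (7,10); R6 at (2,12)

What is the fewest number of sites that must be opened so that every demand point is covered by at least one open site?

Coverage sets (demand points within 5 of each site):
  F1: {R5}
  F2: {R5}
  F3: {R2, R5, R6}
  F4: {R3, R4}
  F5: {R1, R3}
No 2 sites suffice: every size-2 union leaves at least one demand point uncovered.
But {F3, F4, F5} covers everything, so the minimum is 3.

3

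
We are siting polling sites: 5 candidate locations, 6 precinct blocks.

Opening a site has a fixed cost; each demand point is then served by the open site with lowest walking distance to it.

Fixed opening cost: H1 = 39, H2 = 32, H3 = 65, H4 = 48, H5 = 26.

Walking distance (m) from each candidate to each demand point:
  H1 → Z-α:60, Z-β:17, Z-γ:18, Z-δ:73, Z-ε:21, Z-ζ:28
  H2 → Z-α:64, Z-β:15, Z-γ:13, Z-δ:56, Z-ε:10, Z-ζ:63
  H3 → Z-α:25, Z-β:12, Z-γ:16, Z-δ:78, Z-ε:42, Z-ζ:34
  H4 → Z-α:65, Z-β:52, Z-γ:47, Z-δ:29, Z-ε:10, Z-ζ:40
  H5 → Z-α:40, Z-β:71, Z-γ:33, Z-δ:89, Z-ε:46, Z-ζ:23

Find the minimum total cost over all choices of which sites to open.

215

Open {H2, H5}: assign each demand point to its cheapest open site.
  Z-α→H5 40, Z-β→H2 15, Z-γ→H2 13, Z-δ→H2 56, Z-ε→H2 10, Z-ζ→H5 23
  walking distance 157, fixed 58 → total 215.
Compare {H2, H4, H5}: walking distance 130 + fixed 106 = 236.
Compare {H3, H4}: walking distance 126 + fixed 113 = 239.
Compare {H2, H3}: walking distance 150 + fixed 97 = 247.
All other subsets cost ≥ 236. Minimum total cost: 215.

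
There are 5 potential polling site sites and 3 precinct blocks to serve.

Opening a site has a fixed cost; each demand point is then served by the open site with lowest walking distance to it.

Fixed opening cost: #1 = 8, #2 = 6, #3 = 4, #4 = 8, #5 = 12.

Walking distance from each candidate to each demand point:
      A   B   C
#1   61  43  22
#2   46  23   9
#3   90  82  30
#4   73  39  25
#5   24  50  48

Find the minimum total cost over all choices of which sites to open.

Open {#2, #5}: assign each demand point to its cheapest open site.
  A→#5 24, B→#2 23, C→#2 9
  walking distance 56, fixed 18 → total 74.
Compare {#2, #3, #5}: walking distance 56 + fixed 22 = 78.
Compare {#1, #2, #5}: walking distance 56 + fixed 26 = 82.
Compare {#2, #4, #5}: walking distance 56 + fixed 26 = 82.
All other subsets cost ≥ 78. Minimum total cost: 74.

74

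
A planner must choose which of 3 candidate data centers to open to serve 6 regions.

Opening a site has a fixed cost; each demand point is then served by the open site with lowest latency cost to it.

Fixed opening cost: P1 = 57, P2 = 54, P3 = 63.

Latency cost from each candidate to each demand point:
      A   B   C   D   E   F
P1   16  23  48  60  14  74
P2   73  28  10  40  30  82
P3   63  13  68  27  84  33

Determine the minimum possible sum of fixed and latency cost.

271

Open {P1, P3}: assign each demand point to its cheapest open site.
  A→P1 16, B→P3 13, C→P1 48, D→P3 27, E→P1 14, F→P3 33
  latency cost 151, fixed 120 → total 271.
Compare {P1, P2, P3}: latency cost 113 + fixed 174 = 287.
Compare {P1, P2}: latency cost 177 + fixed 111 = 288.
Compare {P1}: latency cost 235 + fixed 57 = 292.
All other subsets cost ≥ 287. Minimum total cost: 271.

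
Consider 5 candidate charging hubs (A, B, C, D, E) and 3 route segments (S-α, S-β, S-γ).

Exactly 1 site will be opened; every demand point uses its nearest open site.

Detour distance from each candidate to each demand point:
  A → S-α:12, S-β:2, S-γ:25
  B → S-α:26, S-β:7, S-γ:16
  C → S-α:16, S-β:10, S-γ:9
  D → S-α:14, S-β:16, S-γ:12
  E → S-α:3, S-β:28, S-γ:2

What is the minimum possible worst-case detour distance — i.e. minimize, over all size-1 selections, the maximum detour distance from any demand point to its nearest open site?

Open {C}.
  Farthest demand point is S-α at detour distance 16 (to C); all others are ≤ 16.
With {D} the worst case is 16.
With {A} the worst case is 25.
No size-1 selection achieves below 16.

16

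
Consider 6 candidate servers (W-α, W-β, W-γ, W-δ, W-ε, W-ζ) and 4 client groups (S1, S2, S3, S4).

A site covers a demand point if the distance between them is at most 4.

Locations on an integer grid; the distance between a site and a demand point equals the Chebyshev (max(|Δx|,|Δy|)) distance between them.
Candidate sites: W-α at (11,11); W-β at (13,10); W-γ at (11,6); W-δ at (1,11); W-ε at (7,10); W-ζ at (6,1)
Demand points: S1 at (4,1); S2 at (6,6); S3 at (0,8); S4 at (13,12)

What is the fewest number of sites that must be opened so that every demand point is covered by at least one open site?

4

Coverage sets (demand points within 4 of each site):
  W-α: {S4}
  W-β: {S4}
  W-γ: {}
  W-δ: {S3}
  W-ε: {S2}
  W-ζ: {S1}
No 3 sites suffice: every size-3 union leaves at least one demand point uncovered.
But {W-α, W-δ, W-ε, W-ζ} covers everything, so the minimum is 4.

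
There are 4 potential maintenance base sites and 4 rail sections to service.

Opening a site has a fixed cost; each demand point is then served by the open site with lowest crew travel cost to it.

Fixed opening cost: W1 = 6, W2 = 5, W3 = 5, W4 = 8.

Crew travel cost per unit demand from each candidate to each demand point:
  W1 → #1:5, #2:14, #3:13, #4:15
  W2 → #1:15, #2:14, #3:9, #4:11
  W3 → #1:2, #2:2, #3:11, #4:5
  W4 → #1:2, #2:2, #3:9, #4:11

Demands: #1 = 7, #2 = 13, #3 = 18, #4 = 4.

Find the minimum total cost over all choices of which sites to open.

232

Open {W2, W3}: assign each demand point to its cheapest open site.
  #1→W3 7×2=14, #2→W3 13×2=26, #3→W2 18×9=162, #4→W3 4×5=20
  crew travel cost 222, fixed 10 → total 232.
Compare {W3, W4}: crew travel cost 222 + fixed 13 = 235.
Compare {W1, W2, W3}: crew travel cost 222 + fixed 16 = 238.
Compare {W2, W3, W4}: crew travel cost 222 + fixed 18 = 240.
All other subsets cost ≥ 235. Minimum total cost: 232.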